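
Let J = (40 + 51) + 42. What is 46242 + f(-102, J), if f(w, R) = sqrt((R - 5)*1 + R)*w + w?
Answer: 46140 - 306*sqrt(29) ≈ 44492.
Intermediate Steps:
J = 133 (J = 91 + 42 = 133)
f(w, R) = w + w*sqrt(-5 + 2*R) (f(w, R) = sqrt((-5 + R)*1 + R)*w + w = sqrt((-5 + R) + R)*w + w = sqrt(-5 + 2*R)*w + w = w*sqrt(-5 + 2*R) + w = w + w*sqrt(-5 + 2*R))
46242 + f(-102, J) = 46242 - 102*(1 + sqrt(-5 + 2*133)) = 46242 - 102*(1 + sqrt(-5 + 266)) = 46242 - 102*(1 + sqrt(261)) = 46242 - 102*(1 + 3*sqrt(29)) = 46242 + (-102 - 306*sqrt(29)) = 46140 - 306*sqrt(29)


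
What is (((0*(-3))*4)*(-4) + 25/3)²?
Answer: 625/9 ≈ 69.444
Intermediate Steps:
(((0*(-3))*4)*(-4) + 25/3)² = ((0*4)*(-4) + 25*(⅓))² = (0*(-4) + 25/3)² = (0 + 25/3)² = (25/3)² = 625/9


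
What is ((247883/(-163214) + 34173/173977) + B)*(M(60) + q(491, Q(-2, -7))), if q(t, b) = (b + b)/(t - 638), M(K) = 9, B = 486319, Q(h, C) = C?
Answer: 879187318650027561/198768374546 ≈ 4.4232e+6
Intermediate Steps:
q(t, b) = 2*b/(-638 + t) (q(t, b) = (2*b)/(-638 + t) = 2*b/(-638 + t))
((247883/(-163214) + 34173/173977) + B)*(M(60) + q(491, Q(-2, -7))) = ((247883/(-163214) + 34173/173977) + 486319)*(9 + 2*(-7)/(-638 + 491)) = ((247883*(-1/163214) + 34173*(1/173977)) + 486319)*(9 + 2*(-7)/(-147)) = ((-247883/163214 + 34173/173977) + 486319)*(9 + 2*(-7)*(-1/147)) = (-37548428669/28395482078 + 486319)*(9 + 2/21) = (13809224900262213/28395482078)*(191/21) = 879187318650027561/198768374546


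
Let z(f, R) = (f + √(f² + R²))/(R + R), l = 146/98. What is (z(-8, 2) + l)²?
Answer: 43317/9604 - 25*√17/49 ≈ 2.4067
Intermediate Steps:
l = 73/49 (l = 146*(1/98) = 73/49 ≈ 1.4898)
z(f, R) = (f + √(R² + f²))/(2*R) (z(f, R) = (f + √(R² + f²))/((2*R)) = (f + √(R² + f²))*(1/(2*R)) = (f + √(R² + f²))/(2*R))
(z(-8, 2) + l)² = ((½)*(-8 + √(2² + (-8)²))/2 + 73/49)² = ((½)*(½)*(-8 + √(4 + 64)) + 73/49)² = ((½)*(½)*(-8 + √68) + 73/49)² = ((½)*(½)*(-8 + 2*√17) + 73/49)² = ((-2 + √17/2) + 73/49)² = (-25/49 + √17/2)²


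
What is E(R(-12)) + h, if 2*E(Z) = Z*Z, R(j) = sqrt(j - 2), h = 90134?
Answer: 90127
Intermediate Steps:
R(j) = sqrt(-2 + j)
E(Z) = Z**2/2 (E(Z) = (Z*Z)/2 = Z**2/2)
E(R(-12)) + h = (sqrt(-2 - 12))**2/2 + 90134 = (sqrt(-14))**2/2 + 90134 = (I*sqrt(14))**2/2 + 90134 = (1/2)*(-14) + 90134 = -7 + 90134 = 90127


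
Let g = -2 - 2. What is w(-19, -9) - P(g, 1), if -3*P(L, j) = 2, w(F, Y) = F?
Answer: -55/3 ≈ -18.333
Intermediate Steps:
g = -4
P(L, j) = -2/3 (P(L, j) = -1/3*2 = -2/3)
w(-19, -9) - P(g, 1) = -19 - 1*(-2/3) = -19 + 2/3 = -55/3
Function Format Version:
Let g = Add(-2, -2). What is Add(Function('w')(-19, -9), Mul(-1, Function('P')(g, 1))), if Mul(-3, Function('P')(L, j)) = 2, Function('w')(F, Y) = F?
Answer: Rational(-55, 3) ≈ -18.333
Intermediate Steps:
g = -4
Function('P')(L, j) = Rational(-2, 3) (Function('P')(L, j) = Mul(Rational(-1, 3), 2) = Rational(-2, 3))
Add(Function('w')(-19, -9), Mul(-1, Function('P')(g, 1))) = Add(-19, Mul(-1, Rational(-2, 3))) = Add(-19, Rational(2, 3)) = Rational(-55, 3)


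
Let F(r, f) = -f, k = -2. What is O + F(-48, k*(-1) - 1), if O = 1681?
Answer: 1680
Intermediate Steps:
O + F(-48, k*(-1) - 1) = 1681 - (-2*(-1) - 1) = 1681 - (2 - 1) = 1681 - 1*1 = 1681 - 1 = 1680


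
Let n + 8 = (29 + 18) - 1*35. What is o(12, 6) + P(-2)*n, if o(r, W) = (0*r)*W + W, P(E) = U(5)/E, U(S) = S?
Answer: -4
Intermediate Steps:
P(E) = 5/E
o(r, W) = W (o(r, W) = 0*W + W = 0 + W = W)
n = 4 (n = -8 + ((29 + 18) - 1*35) = -8 + (47 - 35) = -8 + 12 = 4)
o(12, 6) + P(-2)*n = 6 + (5/(-2))*4 = 6 + (5*(-½))*4 = 6 - 5/2*4 = 6 - 10 = -4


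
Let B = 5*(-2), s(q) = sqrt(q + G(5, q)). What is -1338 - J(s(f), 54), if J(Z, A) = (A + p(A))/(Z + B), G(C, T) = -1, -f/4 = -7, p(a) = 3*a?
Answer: -95514/73 + 648*sqrt(3)/73 ≈ -1293.0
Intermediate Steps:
f = 28 (f = -4*(-7) = 28)
s(q) = sqrt(-1 + q) (s(q) = sqrt(q - 1) = sqrt(-1 + q))
B = -10
J(Z, A) = 4*A/(-10 + Z) (J(Z, A) = (A + 3*A)/(Z - 10) = (4*A)/(-10 + Z) = 4*A/(-10 + Z))
-1338 - J(s(f), 54) = -1338 - 4*54/(-10 + sqrt(-1 + 28)) = -1338 - 4*54/(-10 + sqrt(27)) = -1338 - 4*54/(-10 + 3*sqrt(3)) = -1338 - 216/(-10 + 3*sqrt(3))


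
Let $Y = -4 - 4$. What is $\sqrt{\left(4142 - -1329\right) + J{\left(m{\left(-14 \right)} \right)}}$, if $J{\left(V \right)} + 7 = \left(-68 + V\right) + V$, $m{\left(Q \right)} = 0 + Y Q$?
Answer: $2 \sqrt{1405} \approx 74.967$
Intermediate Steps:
$Y = -8$ ($Y = -4 - 4 = -8$)
$m{\left(Q \right)} = - 8 Q$ ($m{\left(Q \right)} = 0 - 8 Q = - 8 Q$)
$J{\left(V \right)} = -75 + 2 V$ ($J{\left(V \right)} = -7 + \left(\left(-68 + V\right) + V\right) = -7 + \left(-68 + 2 V\right) = -75 + 2 V$)
$\sqrt{\left(4142 - -1329\right) + J{\left(m{\left(-14 \right)} \right)}} = \sqrt{\left(4142 - -1329\right) - \left(75 - 2 \left(\left(-8\right) \left(-14\right)\right)\right)} = \sqrt{\left(4142 + 1329\right) + \left(-75 + 2 \cdot 112\right)} = \sqrt{5471 + \left(-75 + 224\right)} = \sqrt{5471 + 149} = \sqrt{5620} = 2 \sqrt{1405}$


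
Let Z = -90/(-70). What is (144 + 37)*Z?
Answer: 1629/7 ≈ 232.71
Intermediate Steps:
Z = 9/7 (Z = -90*(-1/70) = 9/7 ≈ 1.2857)
(144 + 37)*Z = (144 + 37)*(9/7) = 181*(9/7) = 1629/7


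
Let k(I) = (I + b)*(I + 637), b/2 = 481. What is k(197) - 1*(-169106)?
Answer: 1135712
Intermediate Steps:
b = 962 (b = 2*481 = 962)
k(I) = (637 + I)*(962 + I) (k(I) = (I + 962)*(I + 637) = (962 + I)*(637 + I) = (637 + I)*(962 + I))
k(197) - 1*(-169106) = (612794 + 197² + 1599*197) - 1*(-169106) = (612794 + 38809 + 315003) + 169106 = 966606 + 169106 = 1135712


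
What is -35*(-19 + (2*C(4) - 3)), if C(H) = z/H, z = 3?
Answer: 1435/2 ≈ 717.50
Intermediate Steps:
C(H) = 3/H
-35*(-19 + (2*C(4) - 3)) = -35*(-19 + (2*(3/4) - 3)) = -35*(-19 + (3/2 - 3)) = -35*(-19 - 3/2) = -35*(-41/2) = 1435/2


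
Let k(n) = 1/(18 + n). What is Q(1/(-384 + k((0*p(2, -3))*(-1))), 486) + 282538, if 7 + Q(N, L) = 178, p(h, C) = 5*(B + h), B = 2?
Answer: 282709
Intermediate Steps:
p(h, C) = 10 + 5*h (p(h, C) = 5*(2 + h) = 10 + 5*h)
Q(N, L) = 171 (Q(N, L) = -7 + 178 = 171)
Q(1/(-384 + k((0*p(2, -3))*(-1))), 486) + 282538 = 171 + 282538 = 282709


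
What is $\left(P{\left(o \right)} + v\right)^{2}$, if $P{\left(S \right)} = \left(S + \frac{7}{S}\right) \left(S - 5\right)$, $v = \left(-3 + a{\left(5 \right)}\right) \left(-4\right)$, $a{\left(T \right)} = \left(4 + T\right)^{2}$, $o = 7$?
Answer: $87616$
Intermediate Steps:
$v = -312$ ($v = \left(-3 + \left(4 + 5\right)^{2}\right) \left(-4\right) = \left(-3 + 9^{2}\right) \left(-4\right) = \left(-3 + 81\right) \left(-4\right) = 78 \left(-4\right) = -312$)
$P{\left(S \right)} = \left(-5 + S\right) \left(S + \frac{7}{S}\right)$ ($P{\left(S \right)} = \left(S + \frac{7}{S}\right) \left(-5 + S\right) = \left(-5 + S\right) \left(S + \frac{7}{S}\right)$)
$\left(P{\left(o \right)} + v\right)^{2} = \left(\left(7 + 7^{2} - \frac{35}{7} - 35\right) - 312\right)^{2} = \left(\left(7 + 49 - 5 - 35\right) - 312\right)^{2} = \left(16 - 312\right)^{2} = \left(-296\right)^{2} = 87616$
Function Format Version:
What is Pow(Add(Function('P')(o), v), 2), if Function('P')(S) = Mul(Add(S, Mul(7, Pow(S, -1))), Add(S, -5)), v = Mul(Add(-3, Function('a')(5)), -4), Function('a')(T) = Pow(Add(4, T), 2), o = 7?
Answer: 87616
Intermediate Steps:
v = -312 (v = Mul(Add(-3, Pow(Add(4, 5), 2)), -4) = Mul(Add(-3, Pow(9, 2)), -4) = Mul(Add(-3, 81), -4) = Mul(78, -4) = -312)
Function('P')(S) = Mul(Add(-5, S), Add(S, Mul(7, Pow(S, -1)))) (Function('P')(S) = Mul(Add(S, Mul(7, Pow(S, -1))), Add(-5, S)) = Mul(Add(-5, S), Add(S, Mul(7, Pow(S, -1)))))
Pow(Add(Function('P')(o), v), 2) = Pow(Add(Add(7, Pow(7, 2), Mul(-35, Pow(7, -1)), Mul(-5, 7)), -312), 2) = Pow(Add(Add(7, 49, Mul(-35, Rational(1, 7)), -35), -312), 2) = Pow(Add(Add(7, 49, -5, -35), -312), 2) = Pow(Add(16, -312), 2) = Pow(-296, 2) = 87616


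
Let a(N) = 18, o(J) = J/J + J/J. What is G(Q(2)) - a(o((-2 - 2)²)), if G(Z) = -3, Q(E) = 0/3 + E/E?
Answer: -21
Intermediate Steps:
o(J) = 2 (o(J) = 1 + 1 = 2)
Q(E) = 1 (Q(E) = 0*(⅓) + 1 = 0 + 1 = 1)
G(Q(2)) - a(o((-2 - 2)²)) = -3 - 1*18 = -3 - 18 = -21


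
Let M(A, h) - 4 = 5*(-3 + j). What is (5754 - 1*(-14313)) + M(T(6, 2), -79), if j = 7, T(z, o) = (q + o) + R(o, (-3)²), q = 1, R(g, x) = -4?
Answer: 20091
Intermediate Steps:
T(z, o) = -3 + o (T(z, o) = (1 + o) - 4 = -3 + o)
M(A, h) = 24 (M(A, h) = 4 + 5*(-3 + 7) = 4 + 5*4 = 4 + 20 = 24)
(5754 - 1*(-14313)) + M(T(6, 2), -79) = (5754 - 1*(-14313)) + 24 = (5754 + 14313) + 24 = 20067 + 24 = 20091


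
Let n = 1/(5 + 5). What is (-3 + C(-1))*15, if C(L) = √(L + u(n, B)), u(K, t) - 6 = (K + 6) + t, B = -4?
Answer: -45 + 3*√710/2 ≈ -5.0313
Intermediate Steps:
n = ⅒ (n = 1/10 = ⅒ ≈ 0.10000)
u(K, t) = 12 + K + t (u(K, t) = 6 + ((K + 6) + t) = 6 + ((6 + K) + t) = 6 + (6 + K + t) = 12 + K + t)
C(L) = √(81/10 + L) (C(L) = √(L + (12 + ⅒ - 4)) = √(L + 81/10) = √(81/10 + L))
(-3 + C(-1))*15 = (-3 + √(810 + 100*(-1))/10)*15 = (-3 + √(810 - 100)/10)*15 = (-3 + √710/10)*15 = -45 + 3*√710/2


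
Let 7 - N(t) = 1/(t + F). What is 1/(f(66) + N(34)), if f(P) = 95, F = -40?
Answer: 6/613 ≈ 0.0097879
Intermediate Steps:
N(t) = 7 - 1/(-40 + t) (N(t) = 7 - 1/(t - 40) = 7 - 1/(-40 + t))
1/(f(66) + N(34)) = 1/(95 + (-281 + 7*34)/(-40 + 34)) = 1/(95 + (-281 + 238)/(-6)) = 1/(95 - 1/6*(-43)) = 1/(95 + 43/6) = 1/(613/6) = 6/613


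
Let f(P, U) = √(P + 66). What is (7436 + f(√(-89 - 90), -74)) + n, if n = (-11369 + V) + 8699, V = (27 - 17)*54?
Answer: 5306 + √(66 + I*√179) ≈ 5314.2 + 0.81927*I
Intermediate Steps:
V = 540 (V = 10*54 = 540)
n = -2130 (n = (-11369 + 540) + 8699 = -10829 + 8699 = -2130)
f(P, U) = √(66 + P)
(7436 + f(√(-89 - 90), -74)) + n = (7436 + √(66 + √(-89 - 90))) - 2130 = (7436 + √(66 + √(-179))) - 2130 = (7436 + √(66 + I*√179)) - 2130 = 5306 + √(66 + I*√179)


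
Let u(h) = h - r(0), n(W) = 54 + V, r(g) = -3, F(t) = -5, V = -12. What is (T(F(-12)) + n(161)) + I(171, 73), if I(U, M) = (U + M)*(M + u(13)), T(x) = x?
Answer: 21753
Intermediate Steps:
n(W) = 42 (n(W) = 54 - 12 = 42)
u(h) = 3 + h (u(h) = h - 1*(-3) = h + 3 = 3 + h)
I(U, M) = (16 + M)*(M + U) (I(U, M) = (U + M)*(M + (3 + 13)) = (M + U)*(M + 16) = (M + U)*(16 + M) = (16 + M)*(M + U))
(T(F(-12)) + n(161)) + I(171, 73) = (-5 + 42) + (73**2 + 16*73 + 16*171 + 73*171) = 37 + (5329 + 1168 + 2736 + 12483) = 37 + 21716 = 21753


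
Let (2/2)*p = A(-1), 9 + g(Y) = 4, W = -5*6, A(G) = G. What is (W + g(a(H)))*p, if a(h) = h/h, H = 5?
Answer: 35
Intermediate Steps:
a(h) = 1
W = -30
g(Y) = -5 (g(Y) = -9 + 4 = -5)
p = -1
(W + g(a(H)))*p = (-30 - 5)*(-1) = -35*(-1) = 35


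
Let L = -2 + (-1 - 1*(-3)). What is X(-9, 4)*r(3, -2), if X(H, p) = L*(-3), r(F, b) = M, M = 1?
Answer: 0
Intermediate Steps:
L = 0 (L = -2 + (-1 + 3) = -2 + 2 = 0)
r(F, b) = 1
X(H, p) = 0 (X(H, p) = 0*(-3) = 0)
X(-9, 4)*r(3, -2) = 0*1 = 0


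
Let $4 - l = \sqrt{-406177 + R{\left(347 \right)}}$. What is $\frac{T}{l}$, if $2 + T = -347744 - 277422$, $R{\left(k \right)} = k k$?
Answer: $- \frac{312584}{35723} - \frac{29539188 i \sqrt{2}}{35723} \approx -8.7502 - 1169.4 i$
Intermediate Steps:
$R{\left(k \right)} = k^{2}$
$T = -625168$ ($T = -2 - 625166 = -625168$)
$l = 4 - 378 i \sqrt{2}$ ($l = 4 - \sqrt{-406177 + 347^{2}} = 4 - \sqrt{-406177 + 120409} = 4 - \sqrt{-285768} = 4 - 378 i \sqrt{2} \approx 4.0 - 534.57 i$)
$\frac{T}{l} = - \frac{625168}{4 - 378 i \sqrt{2}}$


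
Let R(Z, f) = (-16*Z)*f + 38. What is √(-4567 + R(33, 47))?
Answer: I*√29345 ≈ 171.3*I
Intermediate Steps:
R(Z, f) = 38 - 16*Z*f (R(Z, f) = -16*Z*f + 38 = 38 - 16*Z*f)
√(-4567 + R(33, 47)) = √(-4567 + (38 - 16*33*47)) = √(-4567 + (38 - 24816)) = √(-4567 - 24778) = √(-29345) = I*√29345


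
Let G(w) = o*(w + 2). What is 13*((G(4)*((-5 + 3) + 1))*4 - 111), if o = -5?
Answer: 117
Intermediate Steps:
G(w) = -10 - 5*w (G(w) = -5*(w + 2) = -5*(2 + w) = -10 - 5*w)
13*((G(4)*((-5 + 3) + 1))*4 - 111) = 13*(((-10 - 5*4)*((-5 + 3) + 1))*4 - 111) = 13*(((-10 - 20)*(-2 + 1))*4 - 111) = 13*(-30*(-1)*4 - 111) = 13*(30*4 - 111) = 13*(120 - 111) = 13*9 = 117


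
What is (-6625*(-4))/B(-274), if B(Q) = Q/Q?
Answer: 26500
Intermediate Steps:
B(Q) = 1
(-6625*(-4))/B(-274) = -6625*(-4)/1 = 26500*1 = 26500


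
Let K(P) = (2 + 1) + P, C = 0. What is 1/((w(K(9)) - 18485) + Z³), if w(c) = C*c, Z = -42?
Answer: -1/92573 ≈ -1.0802e-5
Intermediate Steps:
K(P) = 3 + P
w(c) = 0 (w(c) = 0*c = 0)
1/((w(K(9)) - 18485) + Z³) = 1/((0 - 18485) + (-42)³) = 1/(-18485 - 74088) = 1/(-92573) = -1/92573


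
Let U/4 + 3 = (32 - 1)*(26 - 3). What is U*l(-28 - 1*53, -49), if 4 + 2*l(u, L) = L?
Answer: -75260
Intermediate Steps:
l(u, L) = -2 + L/2
U = 2840 (U = -12 + 4*((32 - 1)*(26 - 3)) = -12 + 4*(31*23) = -12 + 4*713 = -12 + 2852 = 2840)
U*l(-28 - 1*53, -49) = 2840*(-2 + (½)*(-49)) = 2840*(-2 - 49/2) = 2840*(-53/2) = -75260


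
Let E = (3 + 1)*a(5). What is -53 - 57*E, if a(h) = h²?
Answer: -5753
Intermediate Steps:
E = 100 (E = (3 + 1)*5² = 4*25 = 100)
-53 - 57*E = -53 - 57*100 = -53 - 5700 = -5753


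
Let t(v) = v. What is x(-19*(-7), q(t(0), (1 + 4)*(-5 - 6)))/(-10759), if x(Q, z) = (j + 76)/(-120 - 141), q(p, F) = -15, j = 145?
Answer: 221/2808099 ≈ 7.8701e-5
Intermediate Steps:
x(Q, z) = -221/261 (x(Q, z) = (145 + 76)/(-120 - 141) = 221/(-261) = 221*(-1/261) = -221/261)
x(-19*(-7), q(t(0), (1 + 4)*(-5 - 6)))/(-10759) = -221/261/(-10759) = -221/261*(-1/10759) = 221/2808099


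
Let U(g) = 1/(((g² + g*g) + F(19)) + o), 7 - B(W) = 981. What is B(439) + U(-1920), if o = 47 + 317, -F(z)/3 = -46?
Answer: -7181596147/7373302 ≈ -974.00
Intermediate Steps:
F(z) = 138 (F(z) = -3*(-46) = 138)
o = 364
B(W) = -974 (B(W) = 7 - 1*981 = 7 - 981 = -974)
U(g) = 1/(502 + 2*g²) (U(g) = 1/(((g² + g*g) + 138) + 364) = 1/(((g² + g²) + 138) + 364) = 1/((2*g² + 138) + 364) = 1/((138 + 2*g²) + 364) = 1/(502 + 2*g²))
B(439) + U(-1920) = -974 + 1/(2*(251 + (-1920)²)) = -974 + 1/(2*(251 + 3686400)) = -974 + (½)/3686651 = -974 + (½)*(1/3686651) = -974 + 1/7373302 = -7181596147/7373302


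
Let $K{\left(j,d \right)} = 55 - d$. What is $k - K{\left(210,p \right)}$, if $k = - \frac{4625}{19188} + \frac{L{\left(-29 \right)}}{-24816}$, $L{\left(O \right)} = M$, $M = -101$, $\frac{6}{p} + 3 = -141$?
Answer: $- \frac{2193499487}{39680784} \approx -55.279$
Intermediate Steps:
$p = - \frac{1}{24}$ ($p = \frac{6}{-3 - 141} = \frac{6}{-144} = 6 \left(- \frac{1}{144}\right) = - \frac{1}{24} \approx -0.041667$)
$L{\left(O \right)} = -101$
$k = - \frac{9403001}{39680784}$ ($k = - \frac{4625}{19188} - \frac{101}{-24816} = \left(-4625\right) \frac{1}{19188} - - \frac{101}{24816} = - \frac{4625}{19188} + \frac{101}{24816} = - \frac{9403001}{39680784} \approx -0.23697$)
$k - K{\left(210,p \right)} = - \frac{9403001}{39680784} - \left(55 - - \frac{1}{24}\right) = - \frac{9403001}{39680784} - \left(55 + \frac{1}{24}\right) = - \frac{9403001}{39680784} - \frac{1321}{24} = - \frac{2193499487}{39680784}$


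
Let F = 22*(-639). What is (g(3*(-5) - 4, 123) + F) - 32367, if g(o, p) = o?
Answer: -46444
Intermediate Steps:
F = -14058
(g(3*(-5) - 4, 123) + F) - 32367 = ((3*(-5) - 4) - 14058) - 32367 = ((-15 - 4) - 14058) - 32367 = (-19 - 14058) - 32367 = -14077 - 32367 = -46444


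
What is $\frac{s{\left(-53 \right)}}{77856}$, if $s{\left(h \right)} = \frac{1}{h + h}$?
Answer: $- \frac{1}{8252736} \approx -1.2117 \cdot 10^{-7}$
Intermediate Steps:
$s{\left(h \right)} = \frac{1}{2 h}$
$\frac{s{\left(-53 \right)}}{77856} = \frac{\frac{1}{2} \frac{1}{-53}}{77856} = \frac{1}{2} \left(- \frac{1}{53}\right) \frac{1}{77856} = \left(- \frac{1}{106}\right) \frac{1}{77856} = - \frac{1}{8252736}$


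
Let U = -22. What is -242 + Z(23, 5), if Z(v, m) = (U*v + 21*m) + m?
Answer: -638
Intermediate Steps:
Z(v, m) = -22*v + 22*m (Z(v, m) = (-22*v + 21*m) + m = -22*v + 22*m)
-242 + Z(23, 5) = -242 + (-22*23 + 22*5) = -242 + (-506 + 110) = -242 - 396 = -638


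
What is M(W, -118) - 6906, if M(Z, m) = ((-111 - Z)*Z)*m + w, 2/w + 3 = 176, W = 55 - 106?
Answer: -63661576/173 ≈ -3.6799e+5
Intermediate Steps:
W = -51
w = 2/173 (w = 2/(-3 + 176) = 2/173 ≈ 0.011561)
M(Z, m) = 2/173 + Z*m*(-111 - Z) (M(Z, m) = ((-111 - Z)*Z)*m + 2/173 = (Z*(-111 - Z))*m + 2/173 = Z*m*(-111 - Z) + 2/173 = 2/173 + Z*m*(-111 - Z))
M(W, -118) - 6906 = (2/173 - 1*(-118)*(-51)² - 111*(-51)*(-118)) - 6906 = (2/173 - 1*(-118)*2601 - 667998) - 6906 = (2/173 + 306918 - 667998) - 6906 = -62466838/173 - 6906 = -63661576/173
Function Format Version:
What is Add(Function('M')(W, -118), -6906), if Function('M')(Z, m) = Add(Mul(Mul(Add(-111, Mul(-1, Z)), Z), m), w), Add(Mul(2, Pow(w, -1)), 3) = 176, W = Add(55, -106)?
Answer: Rational(-63661576, 173) ≈ -3.6799e+5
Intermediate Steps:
W = -51
w = Rational(2, 173) (w = Mul(2, Pow(Add(-3, 176), -1)) = Mul(2, Pow(173, -1)) = Mul(2, Rational(1, 173)) = Rational(2, 173) ≈ 0.011561)
Function('M')(Z, m) = Add(Rational(2, 173), Mul(Z, m, Add(-111, Mul(-1, Z)))) (Function('M')(Z, m) = Add(Mul(Mul(Add(-111, Mul(-1, Z)), Z), m), Rational(2, 173)) = Add(Mul(Mul(Z, Add(-111, Mul(-1, Z))), m), Rational(2, 173)) = Add(Mul(Z, m, Add(-111, Mul(-1, Z))), Rational(2, 173)) = Add(Rational(2, 173), Mul(Z, m, Add(-111, Mul(-1, Z)))))
Add(Function('M')(W, -118), -6906) = Add(Add(Rational(2, 173), Mul(-1, -118, Pow(-51, 2)), Mul(-111, -51, -118)), -6906) = Add(Add(Rational(2, 173), Mul(-1, -118, 2601), -667998), -6906) = Add(Add(Rational(2, 173), 306918, -667998), -6906) = Add(Rational(-62466838, 173), -6906) = Rational(-63661576, 173)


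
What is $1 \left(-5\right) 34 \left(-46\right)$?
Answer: $7820$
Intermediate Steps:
$1 \left(-5\right) 34 \left(-46\right) = \left(-5\right) 34 \left(-46\right) = \left(-170\right) \left(-46\right) = 7820$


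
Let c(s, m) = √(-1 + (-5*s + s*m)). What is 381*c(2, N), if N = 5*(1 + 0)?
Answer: 381*I ≈ 381.0*I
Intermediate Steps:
N = 5 (N = 5*1 = 5)
c(s, m) = √(-1 - 5*s + m*s) (c(s, m) = √(-1 + (-5*s + m*s)) = √(-1 - 5*s + m*s))
381*c(2, N) = 381*√(-1 - 5*2 + 5*2) = 381*√(-1 - 10 + 10) = 381*√(-1) = 381*I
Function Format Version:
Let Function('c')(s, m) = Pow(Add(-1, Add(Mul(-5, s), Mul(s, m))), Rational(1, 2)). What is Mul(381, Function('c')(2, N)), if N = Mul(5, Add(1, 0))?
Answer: Mul(381, I) ≈ Mul(381.00, I)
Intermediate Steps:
N = 5 (N = Mul(5, 1) = 5)
Function('c')(s, m) = Pow(Add(-1, Mul(-5, s), Mul(m, s)), Rational(1, 2)) (Function('c')(s, m) = Pow(Add(-1, Add(Mul(-5, s), Mul(m, s))), Rational(1, 2)) = Pow(Add(-1, Mul(-5, s), Mul(m, s)), Rational(1, 2)))
Mul(381, Function('c')(2, N)) = Mul(381, Pow(Add(-1, Mul(-5, 2), Mul(5, 2)), Rational(1, 2))) = Mul(381, Pow(Add(-1, -10, 10), Rational(1, 2))) = Mul(381, Pow(-1, Rational(1, 2))) = Mul(381, I)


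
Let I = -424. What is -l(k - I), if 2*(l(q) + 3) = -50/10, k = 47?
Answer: 11/2 ≈ 5.5000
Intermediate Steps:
l(q) = -11/2 (l(q) = -3 + (-50/10)/2 = -3 + (-2*5/2)/2 = -3 + (1/2)*(-5) = -3 - 5/2 = -11/2)
-l(k - I) = -1*(-11/2) = 11/2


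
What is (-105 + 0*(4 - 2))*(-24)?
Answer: 2520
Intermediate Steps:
(-105 + 0*(4 - 2))*(-24) = (-105 + 0*2)*(-24) = (-105 + 0)*(-24) = -105*(-24) = 2520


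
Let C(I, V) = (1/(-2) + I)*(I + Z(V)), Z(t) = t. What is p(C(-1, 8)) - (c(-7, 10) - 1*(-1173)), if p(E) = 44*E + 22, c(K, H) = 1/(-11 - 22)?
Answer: -53228/33 ≈ -1613.0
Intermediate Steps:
c(K, H) = -1/33 (c(K, H) = 1/(-33) = -1/33)
C(I, V) = (-1/2 + I)*(I + V) (C(I, V) = (1/(-2) + I)*(I + V) = (-1/2 + I)*(I + V))
p(E) = 22 + 44*E
p(C(-1, 8)) - (c(-7, 10) - 1*(-1173)) = (22 + 44*((-1)**2 - 1/2*(-1) - 1/2*8 - 1*8)) - (-1/33 - 1*(-1173)) = (22 + 44*(1 + 1/2 - 4 - 8)) - (-1/33 + 1173) = (22 + 44*(-21/2)) - 1*38708/33 = (22 - 462) - 38708/33 = -440 - 38708/33 = -53228/33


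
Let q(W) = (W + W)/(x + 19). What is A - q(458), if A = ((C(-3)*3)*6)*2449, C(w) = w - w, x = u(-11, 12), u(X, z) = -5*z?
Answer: 916/41 ≈ 22.341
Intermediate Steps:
x = -60 (x = -5*12 = -60)
C(w) = 0
q(W) = -2*W/41 (q(W) = (W + W)/(-60 + 19) = (2*W)/(-41) = (2*W)*(-1/41) = -2*W/41)
A = 0 (A = ((0*3)*6)*2449 = (0*6)*2449 = 0*2449 = 0)
A - q(458) = 0 - (-2)*458/41 = 0 - 1*(-916/41) = 0 + 916/41 = 916/41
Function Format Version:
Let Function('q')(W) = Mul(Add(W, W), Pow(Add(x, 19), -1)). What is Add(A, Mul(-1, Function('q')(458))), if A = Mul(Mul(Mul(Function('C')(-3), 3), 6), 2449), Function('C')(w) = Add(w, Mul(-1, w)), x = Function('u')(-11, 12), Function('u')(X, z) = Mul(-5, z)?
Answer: Rational(916, 41) ≈ 22.341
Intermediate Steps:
x = -60 (x = Mul(-5, 12) = -60)
Function('C')(w) = 0
Function('q')(W) = Mul(Rational(-2, 41), W) (Function('q')(W) = Mul(Add(W, W), Pow(Add(-60, 19), -1)) = Mul(Mul(2, W), Pow(-41, -1)) = Mul(Mul(2, W), Rational(-1, 41)) = Mul(Rational(-2, 41), W))
A = 0 (A = Mul(Mul(Mul(0, 3), 6), 2449) = Mul(Mul(0, 6), 2449) = Mul(0, 2449) = 0)
Add(A, Mul(-1, Function('q')(458))) = Add(0, Mul(-1, Mul(Rational(-2, 41), 458))) = Add(0, Mul(-1, Rational(-916, 41))) = Add(0, Rational(916, 41)) = Rational(916, 41)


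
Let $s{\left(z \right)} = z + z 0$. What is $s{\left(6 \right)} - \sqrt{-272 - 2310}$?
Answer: $6 - i \sqrt{2582} \approx 6.0 - 50.813 i$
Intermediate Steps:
$s{\left(z \right)} = z$ ($s{\left(z \right)} = z + 0 = z$)
$s{\left(6 \right)} - \sqrt{-272 - 2310} = 6 - \sqrt{-272 - 2310} = 6 - \sqrt{-2582} = 6 - i \sqrt{2582}$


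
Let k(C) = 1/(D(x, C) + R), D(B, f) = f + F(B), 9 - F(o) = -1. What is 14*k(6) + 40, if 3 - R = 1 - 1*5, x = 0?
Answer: 934/23 ≈ 40.609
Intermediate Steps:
F(o) = 10 (F(o) = 9 - 1*(-1) = 9 + 1 = 10)
D(B, f) = 10 + f (D(B, f) = f + 10 = 10 + f)
R = 7 (R = 3 - (1 - 1*5) = 3 - (1 - 5) = 3 - 1*(-4) = 3 + 4 = 7)
k(C) = 1/(17 + C) (k(C) = 1/((10 + C) + 7) = 1/(17 + C))
14*k(6) + 40 = 14/(17 + 6) + 40 = 14/23 + 40 = 934/23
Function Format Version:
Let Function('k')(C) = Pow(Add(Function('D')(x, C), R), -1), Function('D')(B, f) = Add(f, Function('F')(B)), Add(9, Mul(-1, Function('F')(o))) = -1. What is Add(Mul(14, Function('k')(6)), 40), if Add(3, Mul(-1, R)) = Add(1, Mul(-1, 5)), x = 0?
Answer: Rational(934, 23) ≈ 40.609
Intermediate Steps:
Function('F')(o) = 10 (Function('F')(o) = Add(9, Mul(-1, -1)) = Add(9, 1) = 10)
Function('D')(B, f) = Add(10, f) (Function('D')(B, f) = Add(f, 10) = Add(10, f))
R = 7 (R = Add(3, Mul(-1, Add(1, Mul(-1, 5)))) = Add(3, Mul(-1, Add(1, -5))) = Add(3, Mul(-1, -4)) = Add(3, 4) = 7)
Function('k')(C) = Pow(Add(17, C), -1) (Function('k')(C) = Pow(Add(Add(10, C), 7), -1) = Pow(Add(17, C), -1))
Add(Mul(14, Function('k')(6)), 40) = Add(Mul(14, Pow(Add(17, 6), -1)), 40) = Add(Mul(14, Pow(23, -1)), 40) = Add(Mul(14, Rational(1, 23)), 40) = Add(Rational(14, 23), 40) = Rational(934, 23)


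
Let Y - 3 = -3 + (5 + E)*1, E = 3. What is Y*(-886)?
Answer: -7088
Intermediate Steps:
Y = 8 (Y = 3 + (-3 + (5 + 3)*1) = 3 + (-3 + 8*1) = 3 + (-3 + 8) = 3 + 5 = 8)
Y*(-886) = 8*(-886) = -7088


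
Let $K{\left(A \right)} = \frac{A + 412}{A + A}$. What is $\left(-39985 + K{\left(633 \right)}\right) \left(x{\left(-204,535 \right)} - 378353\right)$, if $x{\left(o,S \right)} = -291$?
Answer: $\frac{9583473013730}{633} \approx 1.514 \cdot 10^{10}$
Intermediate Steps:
$K{\left(A \right)} = \frac{412 + A}{2 A}$
$\left(-39985 + K{\left(633 \right)}\right) \left(x{\left(-204,535 \right)} - 378353\right) = \left(-39985 + \frac{412 + 633}{2 \cdot 633}\right) \left(-291 - 378353\right) = \left(-39985 + \frac{1}{2} \cdot \frac{1}{633} \cdot 1045\right) \left(-378644\right) = \left(-39985 + \frac{1045}{1266}\right) \left(-378644\right) = \left(- \frac{50619965}{1266}\right) \left(-378644\right) = \frac{9583473013730}{633}$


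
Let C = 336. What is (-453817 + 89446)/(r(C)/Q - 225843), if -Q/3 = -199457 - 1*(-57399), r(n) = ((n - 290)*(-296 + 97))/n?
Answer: 26087955021072/16169733671153 ≈ 1.6134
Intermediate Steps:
r(n) = (57710 - 199*n)/n (r(n) = ((-290 + n)*(-199))/n = (57710 - 199*n)/n)
Q = 426174 (Q = -3*(-199457 - 1*(-57399)) = -3*(-199457 + 57399) = -3*(-142058) = 426174)
(-453817 + 89446)/(r(C)/Q - 225843) = (-453817 + 89446)/((-199 + 57710/336)/426174 - 225843) = -364371/((-199 + 57710*(1/336))*(1/426174) - 225843) = -364371/((-199 + 28855/168)*(1/426174) - 225843) = -364371/(-4577/168*1/426174 - 225843) = -364371/(-4577/71597232 - 225843) = -364371/(-16169733671153/71597232) = -364371*(-71597232/16169733671153) = 26087955021072/16169733671153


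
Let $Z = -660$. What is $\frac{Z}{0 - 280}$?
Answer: $\frac{33}{14} \approx 2.3571$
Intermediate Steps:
$\frac{Z}{0 - 280} = \frac{1}{0 - 280} \left(-660\right) = \frac{1}{-280} \left(-660\right) = \left(- \frac{1}{280}\right) \left(-660\right) = \frac{33}{14}$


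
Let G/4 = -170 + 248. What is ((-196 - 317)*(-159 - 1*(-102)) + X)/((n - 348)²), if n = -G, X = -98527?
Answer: -34643/217800 ≈ -0.15906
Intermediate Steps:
G = 312 (G = 4*(-170 + 248) = 4*78 = 312)
n = -312 (n = -1*312 = -312)
((-196 - 317)*(-159 - 1*(-102)) + X)/((n - 348)²) = ((-196 - 317)*(-159 - 1*(-102)) - 98527)/((-312 - 348)²) = (-513*(-159 + 102) - 98527)/((-660)²) = (-513*(-57) - 98527)/435600 = (29241 - 98527)*(1/435600) = -69286*1/435600 = -34643/217800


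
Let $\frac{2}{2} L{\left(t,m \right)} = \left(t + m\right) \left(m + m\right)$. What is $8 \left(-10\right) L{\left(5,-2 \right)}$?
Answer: $960$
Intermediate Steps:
$L{\left(t,m \right)} = 2 m \left(m + t\right)$ ($L{\left(t,m \right)} = \left(t + m\right) \left(m + m\right) = \left(m + t\right) 2 m = 2 m \left(m + t\right)$)
$8 \left(-10\right) L{\left(5,-2 \right)} = 8 \left(-10\right) 2 \left(-2\right) \left(-2 + 5\right) = - 80 \cdot 2 \left(-2\right) 3 = \left(-80\right) \left(-12\right) = 960$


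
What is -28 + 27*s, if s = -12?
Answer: -352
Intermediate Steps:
-28 + 27*s = -28 + 27*(-12) = -28 - 324 = -352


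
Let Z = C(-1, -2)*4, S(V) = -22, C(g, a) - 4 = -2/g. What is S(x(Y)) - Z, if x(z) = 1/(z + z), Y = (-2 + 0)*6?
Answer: -46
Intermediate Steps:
C(g, a) = 4 - 2/g
Y = -12 (Y = -2*6 = -12)
x(z) = 1/(2*z)
Z = 24 (Z = (4 - 2/(-1))*4 = (4 - 2*(-1))*4 = (4 + 2)*4 = 6*4 = 24)
S(x(Y)) - Z = -22 - 1*24 = -22 - 24 = -46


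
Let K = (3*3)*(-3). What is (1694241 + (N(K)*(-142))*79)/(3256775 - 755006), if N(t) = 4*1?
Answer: 1649369/2501769 ≈ 0.65928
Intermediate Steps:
K = -27 (K = 9*(-3) = -27)
N(t) = 4
(1694241 + (N(K)*(-142))*79)/(3256775 - 755006) = (1694241 + (4*(-142))*79)/(3256775 - 755006) = (1694241 - 568*79)/2501769 = (1694241 - 44872)*(1/2501769) = 1649369*(1/2501769) = 1649369/2501769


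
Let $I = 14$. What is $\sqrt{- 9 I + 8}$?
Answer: $i \sqrt{118} \approx 10.863 i$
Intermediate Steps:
$\sqrt{- 9 I + 8} = \sqrt{\left(-9\right) 14 + 8} = \sqrt{-126 + 8} = \sqrt{-118} = i \sqrt{118}$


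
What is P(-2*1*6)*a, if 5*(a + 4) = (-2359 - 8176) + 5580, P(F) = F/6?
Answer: 1990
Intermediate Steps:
P(F) = F/6 (P(F) = F*(⅙) = F/6)
a = -995 (a = -4 + ((-2359 - 8176) + 5580)/5 = -4 + (-10535 + 5580)/5 = -4 + (⅕)*(-4955) = -4 - 991 = -995)
P(-2*1*6)*a = ((-2*1*6)/6)*(-995) = ((-2*6)/6)*(-995) = ((⅙)*(-12))*(-995) = -2*(-995) = 1990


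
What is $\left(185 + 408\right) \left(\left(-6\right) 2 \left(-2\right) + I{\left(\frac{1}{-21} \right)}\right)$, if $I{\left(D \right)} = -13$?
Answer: $6523$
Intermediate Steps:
$\left(185 + 408\right) \left(\left(-6\right) 2 \left(-2\right) + I{\left(\frac{1}{-21} \right)}\right) = \left(185 + 408\right) \left(\left(-6\right) 2 \left(-2\right) - 13\right) = 593 \left(\left(-12\right) \left(-2\right) - 13\right) = 593 \left(24 - 13\right) = 593 \cdot 11 = 6523$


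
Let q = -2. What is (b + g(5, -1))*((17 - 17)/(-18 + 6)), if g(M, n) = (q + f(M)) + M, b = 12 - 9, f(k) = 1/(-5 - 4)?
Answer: 0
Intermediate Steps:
f(k) = -⅑ (f(k) = 1/(-9) = -⅑)
b = 3
g(M, n) = -19/9 + M (g(M, n) = (-2 - ⅑) + M = -19/9 + M)
(b + g(5, -1))*((17 - 17)/(-18 + 6)) = (3 + (-19/9 + 5))*((17 - 17)/(-18 + 6)) = (3 + 26/9)*(0/(-12)) = 53*(0*(-1/12))/9 = (53/9)*0 = 0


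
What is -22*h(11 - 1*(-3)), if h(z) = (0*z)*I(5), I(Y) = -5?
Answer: 0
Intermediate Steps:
h(z) = 0 (h(z) = (0*z)*(-5) = 0*(-5) = 0)
-22*h(11 - 1*(-3)) = -22*0 = 0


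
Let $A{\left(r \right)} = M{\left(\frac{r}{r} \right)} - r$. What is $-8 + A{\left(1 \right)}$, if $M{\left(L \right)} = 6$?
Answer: $-3$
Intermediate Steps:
$A{\left(r \right)} = 6 - r$
$-8 + A{\left(1 \right)} = -8 + \left(6 - 1\right) = -8 + 5 = -3$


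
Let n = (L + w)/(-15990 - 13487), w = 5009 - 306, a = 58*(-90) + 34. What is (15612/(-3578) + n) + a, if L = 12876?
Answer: -273741900951/52734353 ≈ -5191.0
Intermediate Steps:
a = -5186 (a = -5220 + 34 = -5186)
w = 4703
n = -17579/29477 (n = (12876 + 4703)/(-15990 - 13487) = 17579/(-29477) = 17579*(-1/29477) = -17579/29477 ≈ -0.59636)
(15612/(-3578) + n) + a = (15612/(-3578) - 17579/29477) - 5186 = (15612*(-1/3578) - 17579/29477) - 5186 = (-7806/1789 - 17579/29477) - 5186 = -261546293/52734353 - 5186 = -273741900951/52734353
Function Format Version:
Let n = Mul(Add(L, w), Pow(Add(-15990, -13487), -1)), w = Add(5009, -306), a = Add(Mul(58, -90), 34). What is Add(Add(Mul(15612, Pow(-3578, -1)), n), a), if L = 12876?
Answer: Rational(-273741900951, 52734353) ≈ -5191.0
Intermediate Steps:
a = -5186 (a = Add(-5220, 34) = -5186)
w = 4703
n = Rational(-17579, 29477) (n = Mul(Add(12876, 4703), Pow(Add(-15990, -13487), -1)) = Mul(17579, Pow(-29477, -1)) = Mul(17579, Rational(-1, 29477)) = Rational(-17579, 29477) ≈ -0.59636)
Add(Add(Mul(15612, Pow(-3578, -1)), n), a) = Add(Add(Mul(15612, Pow(-3578, -1)), Rational(-17579, 29477)), -5186) = Add(Add(Mul(15612, Rational(-1, 3578)), Rational(-17579, 29477)), -5186) = Add(Add(Rational(-7806, 1789), Rational(-17579, 29477)), -5186) = Add(Rational(-261546293, 52734353), -5186) = Rational(-273741900951, 52734353)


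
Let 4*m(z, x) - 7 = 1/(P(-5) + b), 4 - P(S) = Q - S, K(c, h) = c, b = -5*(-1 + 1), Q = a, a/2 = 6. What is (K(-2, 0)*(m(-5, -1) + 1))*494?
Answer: -2698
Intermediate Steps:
a = 12 (a = 2*6 = 12)
Q = 12
b = 0 (b = -5*0 = 0)
P(S) = -8 + S (P(S) = 4 - (12 - S) = 4 + (-12 + S) = -8 + S)
m(z, x) = 45/26 (m(z, x) = 7/4 + 1/(4*((-8 - 5) + 0)) = 7/4 + 1/(4*(-13 + 0)) = 7/4 + (¼)/(-13) = 7/4 + (¼)*(-1/13) = 7/4 - 1/52 = 45/26)
(K(-2, 0)*(m(-5, -1) + 1))*494 = -2*(45/26 + 1)*494 = -2*71/26*494 = -71/13*494 = -2698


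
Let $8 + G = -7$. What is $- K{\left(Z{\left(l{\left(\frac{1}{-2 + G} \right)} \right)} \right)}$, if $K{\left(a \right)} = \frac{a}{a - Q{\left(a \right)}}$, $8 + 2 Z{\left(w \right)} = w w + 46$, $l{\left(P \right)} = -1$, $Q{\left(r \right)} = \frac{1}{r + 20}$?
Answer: $- \frac{3081}{3077} \approx -1.0013$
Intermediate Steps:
$G = -15$ ($G = -8 - 7 = -15$)
$Q{\left(r \right)} = \frac{1}{20 + r}$
$Z{\left(w \right)} = 19 + \frac{w^{2}}{2}$ ($Z{\left(w \right)} = -4 + \frac{w w + 46}{2} = -4 + \frac{w^{2} + 46}{2} = -4 + \frac{46 + w^{2}}{2} = -4 + \left(23 + \frac{w^{2}}{2}\right) = 19 + \frac{w^{2}}{2}$)
$K{\left(a \right)} = \frac{a}{a - \frac{1}{20 + a}}$
$- K{\left(Z{\left(l{\left(\frac{1}{-2 + G} \right)} \right)} \right)} = - \frac{\left(19 + \frac{\left(-1\right)^{2}}{2}\right) \left(20 + \left(19 + \frac{\left(-1\right)^{2}}{2}\right)\right)}{-1 + \left(19 + \frac{\left(-1\right)^{2}}{2}\right) \left(20 + \left(19 + \frac{\left(-1\right)^{2}}{2}\right)\right)} = - \frac{\left(19 + \frac{1}{2} \cdot 1\right) \left(20 + \left(19 + \frac{1}{2} \cdot 1\right)\right)}{-1 + \left(19 + \frac{1}{2} \cdot 1\right) \left(20 + \left(19 + \frac{1}{2} \cdot 1\right)\right)} = - \frac{\left(19 + \frac{1}{2}\right) \left(20 + \left(19 + \frac{1}{2}\right)\right)}{-1 + \left(19 + \frac{1}{2}\right) \left(20 + \left(19 + \frac{1}{2}\right)\right)} = - \frac{39 \left(20 + \frac{39}{2}\right)}{2 \left(-1 + \frac{39 \left(20 + \frac{39}{2}\right)}{2}\right)} = - \frac{39 \cdot 79}{2 \left(-1 + \frac{39}{2} \cdot \frac{79}{2}\right) 2} = - \frac{39 \cdot 79}{2 \left(-1 + \frac{3081}{4}\right) 2} = - \frac{39 \cdot 79}{2 \cdot \frac{3077}{4} \cdot 2} = - \frac{39 \cdot 4 \cdot 79}{2 \cdot 3077 \cdot 2} = \left(-1\right) \frac{3081}{3077} = - \frac{3081}{3077}$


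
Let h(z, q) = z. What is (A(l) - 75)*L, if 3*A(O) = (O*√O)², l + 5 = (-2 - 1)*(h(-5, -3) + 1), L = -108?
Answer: -4248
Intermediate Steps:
l = 7 (l = -5 + (-2 - 1)*(-5 + 1) = -5 - 3*(-4) = -5 + 12 = 7)
A(O) = O³/3 (A(O) = (O*√O)²/3 = (O^(3/2))²/3 = O³/3)
(A(l) - 75)*L = ((⅓)*7³ - 75)*(-108) = ((⅓)*343 - 75)*(-108) = (343/3 - 75)*(-108) = (118/3)*(-108) = -4248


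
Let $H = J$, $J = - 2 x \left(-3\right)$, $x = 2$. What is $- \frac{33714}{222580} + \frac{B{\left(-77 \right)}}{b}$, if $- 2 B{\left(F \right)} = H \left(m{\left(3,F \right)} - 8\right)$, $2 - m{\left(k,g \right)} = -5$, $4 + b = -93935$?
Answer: $- \frac{528065821}{3484823770} \approx -0.15153$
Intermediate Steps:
$b = -93939$ ($b = -4 - 93935 = -93939$)
$J = 12$ ($J = \left(-2\right) 2 \left(-3\right) = \left(-4\right) \left(-3\right) = 12$)
$m{\left(k,g \right)} = 7$ ($m{\left(k,g \right)} = 2 - -5 = 2 + 5 = 7$)
$H = 12$
$B{\left(F \right)} = 6$ ($B{\left(F \right)} = - \frac{12 \left(7 - 8\right)}{2} = - \frac{12 \left(-1\right)}{2} = \left(- \frac{1}{2}\right) \left(-12\right) = 6$)
$- \frac{33714}{222580} + \frac{B{\left(-77 \right)}}{b} = - \frac{33714}{222580} + \frac{6}{-93939} = \left(-33714\right) \frac{1}{222580} + 6 \left(- \frac{1}{93939}\right) = - \frac{16857}{111290} - \frac{2}{31313} = - \frac{528065821}{3484823770}$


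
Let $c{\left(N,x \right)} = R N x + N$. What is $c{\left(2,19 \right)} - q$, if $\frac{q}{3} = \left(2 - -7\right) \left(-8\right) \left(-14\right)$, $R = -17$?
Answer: $-3668$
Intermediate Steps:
$c{\left(N,x \right)} = N - 17 N x$ ($c{\left(N,x \right)} = - 17 N x + N = N - 17 N x$)
$q = 3024$ ($q = 3 \left(2 - -7\right) \left(-8\right) \left(-14\right) = 3 \left(2 + 7\right) \left(-8\right) \left(-14\right) = 3 \cdot 9 \left(-8\right) \left(-14\right) = 3 \left(\left(-72\right) \left(-14\right)\right) = 3 \cdot 1008 = 3024$)
$c{\left(2,19 \right)} - q = 2 \left(1 - 323\right) - 3024 = 2 \left(-322\right) - 3024 = -644 - 3024 = -3668$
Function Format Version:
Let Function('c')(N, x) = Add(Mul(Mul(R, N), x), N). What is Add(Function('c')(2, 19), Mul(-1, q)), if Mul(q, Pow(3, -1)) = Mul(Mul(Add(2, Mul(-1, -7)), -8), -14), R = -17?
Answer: -3668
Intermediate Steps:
Function('c')(N, x) = Add(N, Mul(-17, N, x)) (Function('c')(N, x) = Add(Mul(Mul(-17, N), x), N) = Add(Mul(-17, N, x), N) = Add(N, Mul(-17, N, x)))
q = 3024 (q = Mul(3, Mul(Mul(Add(2, Mul(-1, -7)), -8), -14)) = Mul(3, Mul(Mul(Add(2, 7), -8), -14)) = Mul(3, Mul(Mul(9, -8), -14)) = Mul(3, Mul(-72, -14)) = Mul(3, 1008) = 3024)
Add(Function('c')(2, 19), Mul(-1, q)) = Add(Mul(2, Add(1, Mul(-17, 19))), Mul(-1, 3024)) = Add(Mul(2, Add(1, -323)), -3024) = Add(Mul(2, -322), -3024) = Add(-644, -3024) = -3668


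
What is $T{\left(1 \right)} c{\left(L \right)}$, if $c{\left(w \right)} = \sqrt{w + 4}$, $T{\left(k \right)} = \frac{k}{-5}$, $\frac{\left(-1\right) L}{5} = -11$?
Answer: $- \frac{\sqrt{59}}{5} \approx -1.5362$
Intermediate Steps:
$L = 55$ ($L = \left(-5\right) \left(-11\right) = 55$)
$T{\left(k \right)} = - \frac{k}{5}$ ($T{\left(k \right)} = k \left(- \frac{1}{5}\right) = - \frac{k}{5}$)
$c{\left(w \right)} = \sqrt{4 + w}$
$T{\left(1 \right)} c{\left(L \right)} = \left(- \frac{1}{5}\right) 1 \sqrt{4 + 55} = - \frac{\sqrt{59}}{5}$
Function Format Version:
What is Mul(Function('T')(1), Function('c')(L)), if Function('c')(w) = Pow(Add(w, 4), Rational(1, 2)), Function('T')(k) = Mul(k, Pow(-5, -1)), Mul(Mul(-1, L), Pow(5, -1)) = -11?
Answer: Mul(Rational(-1, 5), Pow(59, Rational(1, 2))) ≈ -1.5362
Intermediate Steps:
L = 55 (L = Mul(-5, -11) = 55)
Function('T')(k) = Mul(Rational(-1, 5), k) (Function('T')(k) = Mul(k, Rational(-1, 5)) = Mul(Rational(-1, 5), k))
Function('c')(w) = Pow(Add(4, w), Rational(1, 2))
Mul(Function('T')(1), Function('c')(L)) = Mul(Mul(Rational(-1, 5), 1), Pow(Add(4, 55), Rational(1, 2))) = Mul(Rational(-1, 5), Pow(59, Rational(1, 2)))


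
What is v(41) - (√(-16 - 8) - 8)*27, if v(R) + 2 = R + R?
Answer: 296 - 54*I*√6 ≈ 296.0 - 132.27*I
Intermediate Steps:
v(R) = -2 + 2*R (v(R) = -2 + (R + R) = -2 + 2*R)
v(41) - (√(-16 - 8) - 8)*27 = (-2 + 2*41) - (√(-16 - 8) - 8)*27 = (-2 + 82) - (√(-24) - 8)*27 = 80 - (2*I*√6 - 8)*27 = 80 - (-8 + 2*I*√6)*27 = 80 - (-216 + 54*I*√6) = 80 + (216 - 54*I*√6) = 296 - 54*I*√6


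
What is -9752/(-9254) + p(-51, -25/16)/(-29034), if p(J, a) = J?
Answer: 47268587/44780106 ≈ 1.0556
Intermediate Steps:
-9752/(-9254) + p(-51, -25/16)/(-29034) = -9752/(-9254) - 51/(-29034) = -9752*(-1/9254) - 51*(-1/29034) = 4876/4627 + 17/9678 = 47268587/44780106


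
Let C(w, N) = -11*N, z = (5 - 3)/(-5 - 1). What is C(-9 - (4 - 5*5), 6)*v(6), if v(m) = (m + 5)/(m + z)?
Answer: -2178/17 ≈ -128.12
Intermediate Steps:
z = -⅓ (z = 2/(-6) = 2*(-⅙) = -⅓ ≈ -0.33333)
v(m) = (5 + m)/(-⅓ + m) (v(m) = (m + 5)/(m - ⅓) = (5 + m)/(-⅓ + m))
C(-9 - (4 - 5*5), 6)*v(6) = (-11*6)*(3*(5 + 6)/(-1 + 3*6)) = -198*11/(-1 + 18) = -198*11/17 = -66*33/17 = -2178/17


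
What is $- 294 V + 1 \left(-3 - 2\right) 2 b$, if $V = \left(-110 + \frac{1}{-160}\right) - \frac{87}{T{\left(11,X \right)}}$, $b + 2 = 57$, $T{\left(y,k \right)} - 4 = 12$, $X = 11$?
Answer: $\frac{2671237}{80} \approx 33390.0$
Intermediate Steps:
$T{\left(y,k \right)} = 16$ ($T{\left(y,k \right)} = 4 + 12 = 16$)
$b = 55$ ($b = -2 + 57 = 55$)
$V = - \frac{18471}{160}$ ($V = \left(-110 + \frac{1}{-160}\right) - \frac{87}{16} = \left(-110 - \frac{1}{160}\right) - \frac{87}{16} = - \frac{17601}{160} - \frac{87}{16} = - \frac{18471}{160} \approx -115.44$)
$- 294 V + 1 \left(-3 - 2\right) 2 b = \left(-294\right) \left(- \frac{18471}{160}\right) + 1 \left(-3 - 2\right) 2 \cdot 55 = \frac{2715237}{80} + 1 \left(-5\right) 2 \cdot 55 = \frac{2715237}{80} + \left(-5\right) 2 \cdot 55 = \frac{2715237}{80} - 550 = \frac{2671237}{80}$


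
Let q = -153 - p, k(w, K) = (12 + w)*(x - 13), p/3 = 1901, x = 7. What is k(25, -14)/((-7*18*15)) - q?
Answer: 1844677/315 ≈ 5856.1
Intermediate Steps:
p = 5703 (p = 3*1901 = 5703)
k(w, K) = -72 - 6*w (k(w, K) = (12 + w)*(7 - 13) = (12 + w)*(-6) = -72 - 6*w)
q = -5856 (q = -153 - 1*5703 = -153 - 5703 = -5856)
k(25, -14)/((-7*18*15)) - q = (-72 - 6*25)/((-7*18*15)) - 1*(-5856) = (-72 - 150)/((-126*15)) + 5856 = -222/(-1890) + 5856 = -222*(-1/1890) + 5856 = 37/315 + 5856 = 1844677/315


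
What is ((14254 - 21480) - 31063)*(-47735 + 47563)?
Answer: 6585708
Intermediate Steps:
((14254 - 21480) - 31063)*(-47735 + 47563) = (-7226 - 31063)*(-172) = -38289*(-172) = 6585708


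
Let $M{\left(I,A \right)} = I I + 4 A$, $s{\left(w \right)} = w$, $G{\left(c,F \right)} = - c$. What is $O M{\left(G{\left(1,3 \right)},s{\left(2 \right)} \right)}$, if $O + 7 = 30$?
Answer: $207$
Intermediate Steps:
$O = 23$ ($O = -7 + 30 = 23$)
$M{\left(I,A \right)} = I^{2} + 4 A$
$O M{\left(G{\left(1,3 \right)},s{\left(2 \right)} \right)} = 23 \left(\left(\left(-1\right) 1\right)^{2} + 4 \cdot 2\right) = 23 \left(\left(-1\right)^{2} + 8\right) = 23 \left(1 + 8\right) = 23 \cdot 9 = 207$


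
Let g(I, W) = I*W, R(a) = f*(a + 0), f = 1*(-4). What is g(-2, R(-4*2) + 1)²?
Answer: 4356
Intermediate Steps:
f = -4
R(a) = -4*a (R(a) = -4*(a + 0) = -4*a)
g(-2, R(-4*2) + 1)² = (-2*(-(-16)*2 + 1))² = (-2*(-4*(-8) + 1))² = (-2*(32 + 1))² = (-2*33)² = (-66)² = 4356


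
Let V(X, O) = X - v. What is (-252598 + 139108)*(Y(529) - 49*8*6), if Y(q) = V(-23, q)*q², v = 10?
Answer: 1048319046450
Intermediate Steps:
V(X, O) = -10 + X (V(X, O) = X - 1*10 = X - 10 = -10 + X)
Y(q) = -33*q² (Y(q) = (-10 - 23)*q² = -33*q²)
(-252598 + 139108)*(Y(529) - 49*8*6) = (-252598 + 139108)*(-33*529² - 49*8*6) = -113490*(-33*279841 - 392*6) = -113490*(-9234753 - 2352) = -113490*(-9237105) = 1048319046450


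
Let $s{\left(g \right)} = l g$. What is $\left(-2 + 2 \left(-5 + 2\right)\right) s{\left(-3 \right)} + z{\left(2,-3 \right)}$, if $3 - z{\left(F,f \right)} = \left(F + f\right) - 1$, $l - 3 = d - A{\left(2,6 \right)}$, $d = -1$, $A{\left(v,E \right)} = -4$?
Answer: $149$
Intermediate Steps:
$l = 6$ ($l = 3 - -3 = 3 + \left(-1 + 4\right) = 3 + 3 = 6$)
$z{\left(F,f \right)} = 4 - F - f$ ($z{\left(F,f \right)} = 3 - \left(\left(F + f\right) - 1\right) = 3 - \left(-1 + F + f\right) = 4 - F - f$)
$s{\left(g \right)} = 6 g$
$\left(-2 + 2 \left(-5 + 2\right)\right) s{\left(-3 \right)} + z{\left(2,-3 \right)} = \left(-2 + 2 \left(-5 + 2\right)\right) 6 \left(-3\right) - -5 = \left(-2 + 2 \left(-3\right)\right) \left(-18\right) + \left(4 - 2 + 3\right) = \left(-2 - 6\right) \left(-18\right) + 5 = \left(-8\right) \left(-18\right) + 5 = 144 + 5 = 149$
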